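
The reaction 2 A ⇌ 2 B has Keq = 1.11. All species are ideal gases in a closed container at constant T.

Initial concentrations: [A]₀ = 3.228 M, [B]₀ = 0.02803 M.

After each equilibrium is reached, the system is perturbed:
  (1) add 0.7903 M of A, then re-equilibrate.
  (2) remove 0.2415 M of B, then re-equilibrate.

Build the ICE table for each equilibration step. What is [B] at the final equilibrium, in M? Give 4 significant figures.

[B]_eq = 1.952 M

Q₀ = 7.5401e-05 vs Keq = 1.11 ⇒ Q<K, forward
Step 1:
                   A          B
  init         3.228    0.02803
  Δ           -1.642      1.642
  eq           1.586       1.67
  solve Keq expr → x = 0.8212; check Q = 1.11
Then add 0.7903 M of A.
Step 2:
                   A          B
  init         2.376       1.67
  Δ          -0.4055     0.4055
  eq            1.97      2.076
  solve Keq expr → x = 0.2027; check Q = 1.11
Then remove 0.2415 M of B.
Step 3:
                   A          B
  init          1.97      1.834
  Δ          -0.1176     0.1176
  eq           1.853      1.952
  solve Keq expr → x = 0.0588; check Q = 1.11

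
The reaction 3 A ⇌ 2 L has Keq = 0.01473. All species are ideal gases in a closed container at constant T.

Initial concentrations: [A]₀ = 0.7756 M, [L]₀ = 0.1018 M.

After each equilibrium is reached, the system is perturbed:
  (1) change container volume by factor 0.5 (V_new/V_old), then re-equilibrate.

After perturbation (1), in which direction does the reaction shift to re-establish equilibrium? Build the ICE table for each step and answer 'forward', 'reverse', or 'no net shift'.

Direction: forward

Q₀ = 0.02221 vs Keq = 0.01473 ⇒ Q>K, reverse
Step 1:
                  A         L
  init       0.7756    0.1018
  Δ         0.02282  -0.01521
  eq         0.7984   0.08659
  solve Keq expr → x = -0.007607; check Q = 0.01473
Then change container volume by factor 0.5 (V_new/V_old).
Step 2:
                  A         L
  init        1.597    0.1732
  Δ        -0.08025    0.0535
  eq          1.517    0.2267
  solve Keq expr → x = 0.02675; check Q = 0.01473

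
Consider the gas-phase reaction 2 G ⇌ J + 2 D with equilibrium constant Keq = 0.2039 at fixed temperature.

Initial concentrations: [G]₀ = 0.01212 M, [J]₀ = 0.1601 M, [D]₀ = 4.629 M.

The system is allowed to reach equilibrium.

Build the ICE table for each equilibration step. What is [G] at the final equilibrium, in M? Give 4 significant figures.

Q₀ = 2.3354e+04 vs Keq = 0.2039 ⇒ Q>K, reverse
Step 1:
                  G         J         D
  Initial   0.01212    0.1601     4.629
  Change     0.3178   -0.1589   -0.3178
  Equil      0.3299  0.001194     4.311
  solve Keq expr → x = -0.1589; check Q = 0.2039

[G]_eq = 0.3299 M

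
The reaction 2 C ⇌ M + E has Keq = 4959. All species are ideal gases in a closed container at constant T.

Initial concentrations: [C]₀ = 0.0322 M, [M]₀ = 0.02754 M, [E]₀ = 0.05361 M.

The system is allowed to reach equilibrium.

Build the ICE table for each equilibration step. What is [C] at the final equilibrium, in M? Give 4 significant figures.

Q₀ = 1.424 vs Keq = 4959 ⇒ Q<K, forward
Step 1:
                   C          M          E
  init        0.0322    0.02754    0.05361
  Δ         -0.03142    0.01571    0.01571
  eq      7.7756e-04    0.04325    0.06932
  solve Keq expr → x = 0.01571; check Q = 4959

[C]_eq = 7.7756e-04 M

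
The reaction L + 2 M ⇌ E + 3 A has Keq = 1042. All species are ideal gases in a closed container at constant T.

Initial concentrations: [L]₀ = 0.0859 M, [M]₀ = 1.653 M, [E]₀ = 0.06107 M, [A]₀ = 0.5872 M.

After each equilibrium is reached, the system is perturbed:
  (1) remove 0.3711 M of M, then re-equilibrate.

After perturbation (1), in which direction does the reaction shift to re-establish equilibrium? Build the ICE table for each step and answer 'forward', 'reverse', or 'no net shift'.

Q₀ = 0.05268 vs Keq = 1042 ⇒ Q<K, forward
Step 1:
                   L          M          E          A
  Initial     0.0859      1.653    0.06107     0.5872
  Change    -0.08586    -0.1717    0.08586     0.2576
  Equil   3.8745e-05      1.481     0.1469     0.8448
  solve Keq expr → x = 0.08586; check Q = 1042
Then remove 0.3711 M of M.
Step 2:
                   L          M          E          A
  Initial 3.8745e-05       1.11     0.1469     0.8448
  Change  3.0188e-05 6.0375e-05 -3.0188e-05 -9.0563e-05
  Equil   6.8932e-05       1.11     0.1469     0.8447
  solve Keq expr → x = -3.0188e-05; check Q = 1042

Direction: reverse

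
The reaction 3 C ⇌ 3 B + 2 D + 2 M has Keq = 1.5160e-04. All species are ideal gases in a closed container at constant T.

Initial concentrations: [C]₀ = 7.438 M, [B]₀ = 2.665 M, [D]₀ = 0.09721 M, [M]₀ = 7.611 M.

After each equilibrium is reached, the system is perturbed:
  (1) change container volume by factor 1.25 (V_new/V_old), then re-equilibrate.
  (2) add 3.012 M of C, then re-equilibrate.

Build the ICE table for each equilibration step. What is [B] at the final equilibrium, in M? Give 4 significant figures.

Q₀ = 0.02518 vs Keq = 1.5160e-04 ⇒ Q>K, reverse
Step 1:
                    C           B           D           M
  init          7.438       2.665     0.09721       7.611
  Δ            0.1331     -0.1331    -0.08875    -0.08875
  eq            7.571       2.532    0.008464       7.522
  solve Keq expr → x = -0.04437; check Q = 1.5160e-04
Then change container volume by factor 1.25 (V_new/V_old).
Step 2:
                    C           B           D           M
  init          6.057       2.026    0.006771       6.018
  Δ         -0.005616    0.005616    0.003744    0.003744
  eq            6.051       2.031     0.01051       6.022
  solve Keq expr → x = 0.001872; check Q = 1.5160e-04
Then add 3.012 M of C.
Step 3:
                    C           B           D           M
  init          9.063       2.031     0.01051       6.022
  Δ          -0.01277     0.01277    0.008511    0.008511
  eq            9.051       2.044     0.01903        6.03
  solve Keq expr → x = 0.004256; check Q = 1.5160e-04

[B]_eq = 2.044 M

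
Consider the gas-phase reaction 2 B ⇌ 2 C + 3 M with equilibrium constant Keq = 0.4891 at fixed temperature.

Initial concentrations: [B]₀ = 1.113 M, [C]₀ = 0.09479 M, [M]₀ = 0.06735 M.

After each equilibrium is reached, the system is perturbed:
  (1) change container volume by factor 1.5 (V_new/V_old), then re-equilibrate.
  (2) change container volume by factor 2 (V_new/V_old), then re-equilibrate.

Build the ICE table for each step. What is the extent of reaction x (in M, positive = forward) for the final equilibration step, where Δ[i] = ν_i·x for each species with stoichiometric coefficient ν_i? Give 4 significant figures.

x = 0.03023 M

Q₀ = 2.2159e-06 vs Keq = 0.4891 ⇒ Q<K, forward
Step 1:
                   B          C          M
  init         1.113    0.09479    0.06735
  Δ          -0.4959     0.4959     0.7439
  eq          0.6171     0.5907     0.8112
  solve Keq expr → x = 0.248; check Q = 0.4891
Then change container volume by factor 1.5 (V_new/V_old).
Step 2:
                   B          C          M
  init        0.4114     0.3938     0.5408
  Δ         -0.06906    0.06906     0.1036
  eq          0.3423     0.4629     0.6444
  solve Keq expr → x = 0.03453; check Q = 0.4891
Then change container volume by factor 2 (V_new/V_old).
Step 3:
                   B          C          M
  init        0.1712     0.2314     0.3222
  Δ         -0.06045    0.06045    0.09068
  eq          0.1107     0.2919     0.4129
  solve Keq expr → x = 0.03023; check Q = 0.4891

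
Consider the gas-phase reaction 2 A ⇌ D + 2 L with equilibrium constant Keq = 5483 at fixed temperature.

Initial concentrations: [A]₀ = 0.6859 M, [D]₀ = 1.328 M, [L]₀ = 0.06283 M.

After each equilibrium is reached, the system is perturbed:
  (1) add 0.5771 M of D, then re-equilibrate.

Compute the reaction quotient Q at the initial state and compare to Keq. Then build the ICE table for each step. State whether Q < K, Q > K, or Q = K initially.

Q₀ = 0.01114 vs Keq = 5483 ⇒ Q<K, forward
Step 1:
                   A          D          L
  I           0.6859      1.328    0.06283
  C          -0.6731     0.3365     0.6731
  E          0.01282      1.665     0.7359
  solve Keq expr → x = 0.3365; check Q = 5483
Then add 0.5771 M of D.
Step 2:
                   A          D          L
  I          0.01282      2.242     0.7359
  C         0.002014  -0.001007  -0.002014
  E          0.01484      2.241     0.7339
  solve Keq expr → x = -0.001007; check Q = 5483

Q₀ = 0.01114; Q < K (proceeds forward)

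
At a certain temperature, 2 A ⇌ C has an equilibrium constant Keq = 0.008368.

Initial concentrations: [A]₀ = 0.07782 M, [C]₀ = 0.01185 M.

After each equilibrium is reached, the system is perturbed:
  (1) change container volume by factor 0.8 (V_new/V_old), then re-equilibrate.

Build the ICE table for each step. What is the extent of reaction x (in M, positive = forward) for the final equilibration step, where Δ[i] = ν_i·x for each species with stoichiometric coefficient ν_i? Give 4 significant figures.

x = 2.6746e-05 M

Q₀ = 1.957 vs Keq = 0.008368 ⇒ Q>K, reverse
Step 1:
                   A          C
  I          0.07782    0.01185
  C          0.02353   -0.01176
  E           0.1013 8.5951e-05
  solve Keq expr → x = -0.01176; check Q = 0.008368
Then change container volume by factor 0.8 (V_new/V_old).
Step 2:
                   A          C
  I           0.1267 1.0744e-04
  C       -5.3493e-05 2.6746e-05
  E           0.1266 1.3419e-04
  solve Keq expr → x = 2.6746e-05; check Q = 0.008368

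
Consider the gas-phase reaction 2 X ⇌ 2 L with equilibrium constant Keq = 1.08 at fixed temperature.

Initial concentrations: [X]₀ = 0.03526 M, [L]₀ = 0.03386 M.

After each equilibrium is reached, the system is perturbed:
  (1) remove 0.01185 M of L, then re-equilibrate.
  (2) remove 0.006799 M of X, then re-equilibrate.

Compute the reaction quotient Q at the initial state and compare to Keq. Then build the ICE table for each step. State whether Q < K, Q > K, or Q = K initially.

Q₀ = 0.9222 vs Keq = 1.08 ⇒ Q<K, forward
Step 1:
                   X          L
  I          0.03526    0.03386
  C        -0.001365   0.001365
  E           0.0339    0.03522
  solve Keq expr → x = 6.8243e-04; check Q = 1.08
Then remove 0.01185 M of L.
Step 2:
                   X          L
  I           0.0339    0.02337
  C        -0.005811   0.005811
  E          0.02808    0.02919
  solve Keq expr → x = 0.002906; check Q = 1.08
Then remove 0.006799 M of X.
Step 3:
                   X          L
  I          0.02129    0.02919
  C         0.003465  -0.003465
  E          0.02475    0.02572
  solve Keq expr → x = -0.001732; check Q = 1.08

Q₀ = 0.9222; Q < K (proceeds forward)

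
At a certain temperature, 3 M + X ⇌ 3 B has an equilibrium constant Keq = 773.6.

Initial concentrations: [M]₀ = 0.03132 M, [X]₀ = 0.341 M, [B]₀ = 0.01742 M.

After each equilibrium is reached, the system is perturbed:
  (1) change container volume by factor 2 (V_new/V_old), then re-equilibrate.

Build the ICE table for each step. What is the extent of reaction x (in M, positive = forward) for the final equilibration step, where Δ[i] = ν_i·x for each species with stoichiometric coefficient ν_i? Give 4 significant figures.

x = -2.3887e-04 M

Q₀ = 0.5046 vs Keq = 773.6 ⇒ Q<K, forward
Step 1:
                   M          X          B
  I          0.03132      0.341    0.01742
  C          -0.0247  -0.008233     0.0247
  E         0.006621     0.3328    0.04212
  solve Keq expr → x = 0.008233; check Q = 773.6
Then change container volume by factor 2 (V_new/V_old).
Step 2:
                   M          X          B
  I         0.003311     0.1664    0.02106
  C       7.1662e-04 2.3887e-04 -7.1662e-04
  E         0.004027     0.1666    0.02034
  solve Keq expr → x = -2.3887e-04; check Q = 773.6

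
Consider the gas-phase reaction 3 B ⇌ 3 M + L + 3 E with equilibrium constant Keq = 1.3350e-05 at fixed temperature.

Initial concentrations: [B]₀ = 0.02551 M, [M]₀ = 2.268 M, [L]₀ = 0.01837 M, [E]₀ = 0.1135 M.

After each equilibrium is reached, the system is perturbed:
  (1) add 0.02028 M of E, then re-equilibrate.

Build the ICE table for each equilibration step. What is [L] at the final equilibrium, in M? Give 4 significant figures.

Q₀ = 18.88 vs Keq = 1.3350e-05 ⇒ Q>K, reverse
Step 1:
                  B         M         L         E
  Initial   0.02551     2.268   0.01837    0.1135
  Change     0.0551   -0.0551  -0.01837   -0.0551
  Equil     0.08061     2.213 3.2399e-06    0.0584
  solve Keq expr → x = -0.01837; check Q = 1.3350e-05
Then add 0.02028 M of E.
Step 2:
                  B         M         L         E
  Initial   0.08061     2.213 3.2399e-06   0.07868
  Change  5.7434e-06 -5.7434e-06 -1.9145e-06 -5.7434e-06
  Equil     0.08062     2.213 1.3255e-06   0.07867
  solve Keq expr → x = -1.9145e-06; check Q = 1.3350e-05

[L]_eq = 1.3255e-06 M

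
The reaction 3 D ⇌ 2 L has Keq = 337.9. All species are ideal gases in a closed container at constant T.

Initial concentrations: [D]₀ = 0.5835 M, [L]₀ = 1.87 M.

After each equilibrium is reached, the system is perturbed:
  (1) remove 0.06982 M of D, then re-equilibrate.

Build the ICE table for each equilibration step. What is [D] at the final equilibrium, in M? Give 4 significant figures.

Q₀ = 17.6 vs Keq = 337.9 ⇒ Q<K, forward
Step 1:
                   D          L
  init        0.5835       1.87
  Δ          -0.3479     0.2319
  eq          0.2356      2.102
  solve Keq expr → x = 0.116; check Q = 337.9
Then remove 0.06982 M of D.
Step 2:
                   D          L
  init        0.1658      2.102
  Δ           0.0665   -0.04433
  eq          0.2323      2.058
  solve Keq expr → x = -0.02217; check Q = 337.9

[D]_eq = 0.2323 M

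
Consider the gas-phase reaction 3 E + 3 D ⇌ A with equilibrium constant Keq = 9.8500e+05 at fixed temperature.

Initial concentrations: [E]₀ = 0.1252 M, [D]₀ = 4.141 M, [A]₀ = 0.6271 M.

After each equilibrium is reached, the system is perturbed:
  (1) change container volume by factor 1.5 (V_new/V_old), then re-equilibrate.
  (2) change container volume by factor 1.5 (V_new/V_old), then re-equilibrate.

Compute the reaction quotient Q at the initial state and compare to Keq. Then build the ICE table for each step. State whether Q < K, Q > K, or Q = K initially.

Q₀ = 4.5; Q < K (proceeds forward)

Q₀ = 4.5 vs Keq = 9.8500e+05 ⇒ Q<K, forward
Step 1:
                  E         D         A
  init       0.1252     4.141    0.6271
  Δ          -0.123    -0.123     0.041
  eq       0.002187     4.018    0.6681
  solve Keq expr → x = 0.041; check Q = 9.8500e+05
Then change container volume by factor 1.5 (V_new/V_old).
Step 2:
                  E         D         A
  init     0.001458     2.679    0.4454
  Δ        0.001405  0.001405 -4.6837e-04
  eq       0.002863      2.68    0.4449
  solve Keq expr → x = -4.6837e-04; check Q = 9.8500e+05
Then change container volume by factor 1.5 (V_new/V_old).
Step 3:
                  E         D         A
  init     0.001909     1.787    0.2966
  Δ        0.001836  0.001836 -6.1215e-04
  eq       0.003745     1.789     0.296
  solve Keq expr → x = -6.1215e-04; check Q = 9.8500e+05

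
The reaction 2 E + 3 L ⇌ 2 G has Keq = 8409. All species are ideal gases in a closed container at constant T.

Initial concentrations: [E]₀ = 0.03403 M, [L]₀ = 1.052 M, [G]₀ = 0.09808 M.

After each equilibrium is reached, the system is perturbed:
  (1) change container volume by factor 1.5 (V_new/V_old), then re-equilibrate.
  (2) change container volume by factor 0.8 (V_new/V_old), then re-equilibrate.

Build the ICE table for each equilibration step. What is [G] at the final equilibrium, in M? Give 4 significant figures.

Q₀ = 7.135 vs Keq = 8409 ⇒ Q<K, forward
Step 1:
                    E           L           G
  Initial     0.03403       1.052     0.09808
  Change     -0.03261    -0.04892     0.03261
  Equil      0.001419       1.003      0.1307
  solve Keq expr → x = 0.01631; check Q = 8409
Then change container volume by factor 1.5 (V_new/V_old).
Step 2:
                    E           L           G
  Initial  9.4575e-04      0.6687     0.08713
  Change   7.7185e-04    0.001158 -7.7185e-04
  Equil      0.001718      0.6699     0.08636
  solve Keq expr → x = -3.8593e-04; check Q = 8409
Then change container volume by factor 0.8 (V_new/V_old).
Step 3:
                    E           L           G
  Initial    0.002147      0.8373      0.1079
  Change  -5.9971e-04 -8.9956e-04  5.9971e-04
  Equil      0.001547      0.8365      0.1085
  solve Keq expr → x = 2.9985e-04; check Q = 8409

[G]_eq = 0.1085 M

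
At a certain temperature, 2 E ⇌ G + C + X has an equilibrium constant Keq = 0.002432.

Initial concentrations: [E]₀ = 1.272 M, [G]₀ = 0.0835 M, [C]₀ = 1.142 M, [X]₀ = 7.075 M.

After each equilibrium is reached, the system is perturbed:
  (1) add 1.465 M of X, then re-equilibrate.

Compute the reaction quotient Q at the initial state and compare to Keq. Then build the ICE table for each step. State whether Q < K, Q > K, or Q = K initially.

Q₀ = 0.417; Q > K (proceeds reverse)

Q₀ = 0.417 vs Keq = 0.002432 ⇒ Q>K, reverse
Step 1:
                  E         G         C         X
  I           1.272    0.0835     1.142     7.075
  C          0.1656  -0.08282  -0.08282  -0.08282
  E           1.438 6.7871e-04     1.059     6.992
  solve Keq expr → x = -0.08282; check Q = 0.002432
Then add 1.465 M of X.
Step 2:
                  E         G         C         X
  I           1.438 6.7871e-04     1.059     8.457
  C       2.3463e-04 -1.1732e-04 -1.1732e-04 -1.1732e-04
  E           1.438 5.6139e-04     1.059     8.457
  solve Keq expr → x = -1.1732e-04; check Q = 0.002432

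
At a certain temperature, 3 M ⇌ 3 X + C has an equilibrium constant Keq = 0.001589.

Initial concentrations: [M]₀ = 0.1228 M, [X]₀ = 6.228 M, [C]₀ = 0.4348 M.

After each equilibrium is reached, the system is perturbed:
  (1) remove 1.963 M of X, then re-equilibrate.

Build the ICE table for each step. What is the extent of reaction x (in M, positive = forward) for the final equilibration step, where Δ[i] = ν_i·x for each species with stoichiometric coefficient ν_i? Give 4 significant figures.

x = 1.3902e-04 M

Q₀ = 5.6721e+04 vs Keq = 0.001589 ⇒ Q>K, reverse
Step 1:
                  M         X         C
  I          0.1228     6.228    0.4348
  C           1.304    -1.304   -0.4348
  E           1.427     4.924 3.8690e-05
  solve Keq expr → x = -0.4348; check Q = 0.001589
Then remove 1.963 M of X.
Step 2:
                  M         X         C
  I           1.427     2.961 3.8690e-05
  C       -4.1707e-04 4.1707e-04 1.3902e-04
  E           1.427     2.961 1.7771e-04
  solve Keq expr → x = 1.3902e-04; check Q = 0.001589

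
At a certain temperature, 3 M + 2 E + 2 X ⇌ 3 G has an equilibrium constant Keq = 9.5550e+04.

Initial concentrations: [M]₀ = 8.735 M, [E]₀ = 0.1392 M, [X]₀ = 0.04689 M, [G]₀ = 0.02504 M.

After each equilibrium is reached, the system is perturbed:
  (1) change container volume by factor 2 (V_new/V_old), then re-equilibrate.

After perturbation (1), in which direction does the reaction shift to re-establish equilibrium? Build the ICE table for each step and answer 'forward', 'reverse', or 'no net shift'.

Q₀ = 5.5294e-04 vs Keq = 9.5550e+04 ⇒ Q<K, forward
Step 1:
                   M          E          X          G
  Initial      8.735     0.1392    0.04689    0.02504
  Change    -0.07027   -0.04685   -0.04685    0.07027
  Equil        8.665    0.09235 4.0416e-05    0.09531
  solve Keq expr → x = 0.02342; check Q = 9.5550e+04
Then change container volume by factor 2 (V_new/V_old).
Step 2:
                   M          E          X          G
  Initial      4.332    0.04618 2.0208e-05    0.04766
  Change  9.0429e-05 6.0286e-05 6.0286e-05 -9.0429e-05
  Equil        4.332    0.04624 8.0494e-05    0.04757
  solve Keq expr → x = -3.0143e-05; check Q = 9.5550e+04

Direction: reverse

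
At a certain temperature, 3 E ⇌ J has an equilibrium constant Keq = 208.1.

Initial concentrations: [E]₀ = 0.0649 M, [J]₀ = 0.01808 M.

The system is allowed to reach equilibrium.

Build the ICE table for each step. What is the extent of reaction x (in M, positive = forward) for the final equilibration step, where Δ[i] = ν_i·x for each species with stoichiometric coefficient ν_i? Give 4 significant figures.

Q₀ = 66.14 vs Keq = 208.1 ⇒ Q<K, forward
Step 1:
                  E         J
  Initial    0.0649   0.01808
  Change   -0.01651  0.005503
  Equil     0.04839   0.02358
  solve Keq expr → x = 0.005503; check Q = 208.1

x = 0.005503 M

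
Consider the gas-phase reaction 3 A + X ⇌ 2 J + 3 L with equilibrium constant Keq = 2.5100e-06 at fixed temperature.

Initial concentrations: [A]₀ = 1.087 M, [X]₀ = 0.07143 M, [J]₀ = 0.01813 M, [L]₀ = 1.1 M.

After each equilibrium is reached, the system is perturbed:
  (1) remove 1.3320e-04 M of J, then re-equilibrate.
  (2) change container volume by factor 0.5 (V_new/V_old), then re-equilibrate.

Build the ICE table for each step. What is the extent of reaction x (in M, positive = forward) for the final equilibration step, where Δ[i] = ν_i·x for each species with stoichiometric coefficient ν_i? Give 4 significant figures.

Q₀ = 0.004769 vs Keq = 2.5100e-06 ⇒ Q>K, reverse
Step 1:
                    A           X           J           L
  init          1.087     0.07143     0.01813         1.1
  Δ           0.02648    0.008828    -0.01766    -0.02648
  eq            1.113     0.08026  4.7413e-04       1.074
  solve Keq expr → x = -0.008828; check Q = 2.5100e-06
Then remove 1.3320e-04 M of J.
Step 2:
                    A           X           J           L
  init          1.113     0.08026  3.4093e-04       1.074
  Δ       -1.9912e-04 -6.6372e-05  1.3274e-04  1.9912e-04
  eq            1.113     0.08019  4.7367e-04       1.074
  solve Keq expr → x = 6.6372e-05; check Q = 2.5100e-06
Then change container volume by factor 0.5 (V_new/V_old).
Step 3:
                    A           X           J           L
  init          2.227      0.1604  9.4734e-04       2.147
  Δ        4.1520e-04  1.3840e-04 -2.7680e-04 -4.1520e-04
  eq            2.227      0.1605  6.7054e-04       2.147
  solve Keq expr → x = -1.3840e-04; check Q = 2.5100e-06

x = -1.3840e-04 M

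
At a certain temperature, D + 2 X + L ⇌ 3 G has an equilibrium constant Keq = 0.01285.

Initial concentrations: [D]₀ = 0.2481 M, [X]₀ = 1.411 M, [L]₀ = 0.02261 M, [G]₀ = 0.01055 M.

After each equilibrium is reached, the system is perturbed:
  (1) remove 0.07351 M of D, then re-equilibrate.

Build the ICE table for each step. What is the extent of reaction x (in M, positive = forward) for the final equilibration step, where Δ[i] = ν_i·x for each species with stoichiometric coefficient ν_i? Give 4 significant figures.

Q₀ = 1.0514e-04 vs Keq = 0.01285 ⇒ Q<K, forward
Step 1:
                  D         X         L         G
  I          0.2481     1.411   0.02261   0.01055
  C        -0.01037  -0.02074  -0.01037   0.03111
  E          0.2377      1.39   0.01224   0.04166
  solve Keq expr → x = 0.01037; check Q = 0.01285
Then remove 0.07351 M of D.
Step 2:
                  D         X         L         G
  I          0.1642      1.39   0.01224   0.04166
  C        0.001183  0.002366  0.001183 -0.003549
  E          0.1654     1.393   0.01342   0.03811
  solve Keq expr → x = -0.001183; check Q = 0.01285

x = -0.001183 M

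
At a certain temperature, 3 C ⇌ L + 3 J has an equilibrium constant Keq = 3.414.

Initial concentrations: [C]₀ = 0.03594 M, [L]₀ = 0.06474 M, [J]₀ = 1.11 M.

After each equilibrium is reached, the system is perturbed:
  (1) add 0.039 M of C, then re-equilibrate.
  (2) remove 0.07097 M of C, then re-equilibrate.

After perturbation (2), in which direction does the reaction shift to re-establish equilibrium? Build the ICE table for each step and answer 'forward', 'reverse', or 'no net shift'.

Direction: reverse

Q₀ = 1907 vs Keq = 3.414 ⇒ Q>K, reverse
Step 1:
                    C           L           J
  I           0.03594     0.06474        1.11
  C            0.1369    -0.04562     -0.1369
  E            0.1728     0.01912      0.9731
  solve Keq expr → x = -0.04562; check Q = 3.414
Then add 0.039 M of C.
Step 2:
                    C           L           J
  I            0.2118     0.01912      0.9731
  C          -0.01851    0.006169     0.01851
  E            0.1933     0.02529      0.9916
  solve Keq expr → x = 0.006169; check Q = 3.414
Then remove 0.07097 M of C.
Step 3:
                    C           L           J
  I            0.1223     0.02529      0.9916
  C           0.03264    -0.01088    -0.03264
  E             0.155     0.01441       0.959
  solve Keq expr → x = -0.01088; check Q = 3.414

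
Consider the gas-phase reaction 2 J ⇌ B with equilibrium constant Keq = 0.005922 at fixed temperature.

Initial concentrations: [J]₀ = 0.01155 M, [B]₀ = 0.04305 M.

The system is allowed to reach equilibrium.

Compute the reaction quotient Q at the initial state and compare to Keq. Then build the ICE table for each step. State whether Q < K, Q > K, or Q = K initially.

Q₀ = 322.7 vs Keq = 0.005922 ⇒ Q>K, reverse
Step 1:
                    J           B
  Initial     0.01155     0.04305
  Change      0.08599    -0.04299
  Equil       0.09754  5.6339e-05
  solve Keq expr → x = -0.04299; check Q = 0.005922

Q₀ = 322.7; Q > K (proceeds reverse)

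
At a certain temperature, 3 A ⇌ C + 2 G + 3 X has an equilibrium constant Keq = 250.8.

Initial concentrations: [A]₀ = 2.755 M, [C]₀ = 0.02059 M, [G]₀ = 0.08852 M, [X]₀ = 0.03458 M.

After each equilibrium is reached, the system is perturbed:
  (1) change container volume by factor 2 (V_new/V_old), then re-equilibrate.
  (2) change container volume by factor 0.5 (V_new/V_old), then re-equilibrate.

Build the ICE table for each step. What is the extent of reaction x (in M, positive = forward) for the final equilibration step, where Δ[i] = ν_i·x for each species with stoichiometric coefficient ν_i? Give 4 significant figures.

Q₀ = 3.1904e-10 vs Keq = 250.8 ⇒ Q<K, forward
Step 1:
                  A         C         G         X
  Initial     2.755   0.02059   0.08852   0.03458
  Change     -2.288    0.7626     1.525     2.288
  Equil      0.4671    0.7832     1.614     2.323
  solve Keq expr → x = 0.7626; check Q = 250.8
Then change container volume by factor 2 (V_new/V_old).
Step 2:
                  A         C         G         X
  Initial    0.2335    0.3916    0.8069     1.161
  Change   -0.09681   0.03227   0.06454   0.09681
  Equil      0.1367    0.4239    0.8714     1.258
  solve Keq expr → x = 0.03227; check Q = 250.8
Then change container volume by factor 0.5 (V_new/V_old).
Step 3:
                  A         C         G         X
  Initial    0.2734    0.8478     1.743     2.516
  Change     0.1936  -0.06454   -0.1291   -0.1936
  Equil      0.4671    0.7832     1.614     2.323
  solve Keq expr → x = -0.06454; check Q = 250.8

x = -0.06454 M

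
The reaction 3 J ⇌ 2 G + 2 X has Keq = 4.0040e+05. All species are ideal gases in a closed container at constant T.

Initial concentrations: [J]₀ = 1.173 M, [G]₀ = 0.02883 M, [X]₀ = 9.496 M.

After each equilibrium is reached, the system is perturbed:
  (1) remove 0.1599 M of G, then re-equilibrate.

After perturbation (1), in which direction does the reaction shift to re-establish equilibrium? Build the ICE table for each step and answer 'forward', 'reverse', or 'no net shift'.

Direction: forward

Q₀ = 0.04644 vs Keq = 4.0040e+05 ⇒ Q<K, forward
Step 1:
                  J         G         X
  init        1.173   0.02883     9.496
  Δ          -1.119     0.746     0.746
  eq        0.05398    0.7748     10.24
  solve Keq expr → x = 0.373; check Q = 4.0040e+05
Then remove 0.1599 M of G.
Step 2:
                  J         G         X
  init      0.05398    0.6149     10.24
  Δ       -0.007445  0.004963  0.004963
  eq        0.04654    0.6199     10.25
  solve Keq expr → x = 0.002482; check Q = 4.0040e+05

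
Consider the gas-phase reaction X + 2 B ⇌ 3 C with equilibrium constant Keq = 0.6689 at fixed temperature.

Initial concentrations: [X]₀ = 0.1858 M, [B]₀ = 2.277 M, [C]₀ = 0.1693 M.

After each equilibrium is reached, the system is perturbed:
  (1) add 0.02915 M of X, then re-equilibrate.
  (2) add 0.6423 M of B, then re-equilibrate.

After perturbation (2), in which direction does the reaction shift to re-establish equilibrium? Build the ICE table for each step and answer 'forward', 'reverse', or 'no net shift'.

Q₀ = 0.005037 vs Keq = 0.6689 ⇒ Q<K, forward
Step 1:
                  X         B         C
  Initial    0.1858     2.277    0.1693
  Change     -0.126    -0.252     0.378
  Equil     0.05978     2.025    0.5473
  solve Keq expr → x = 0.126; check Q = 0.6689
Then add 0.02915 M of X.
Step 2:
                  X         B         C
  Initial   0.08893     2.025    0.5473
  Change   -0.01322  -0.02644   0.03967
  Equil     0.07571     1.999     0.587
  solve Keq expr → x = 0.01322; check Q = 0.6689
Then add 0.6423 M of B.
Step 3:
                  X         B         C
  Initial   0.07571     2.641     0.587
  Change   -0.01783  -0.03566   0.05349
  Equil     0.05788     2.605    0.6405
  solve Keq expr → x = 0.01783; check Q = 0.6689

Direction: forward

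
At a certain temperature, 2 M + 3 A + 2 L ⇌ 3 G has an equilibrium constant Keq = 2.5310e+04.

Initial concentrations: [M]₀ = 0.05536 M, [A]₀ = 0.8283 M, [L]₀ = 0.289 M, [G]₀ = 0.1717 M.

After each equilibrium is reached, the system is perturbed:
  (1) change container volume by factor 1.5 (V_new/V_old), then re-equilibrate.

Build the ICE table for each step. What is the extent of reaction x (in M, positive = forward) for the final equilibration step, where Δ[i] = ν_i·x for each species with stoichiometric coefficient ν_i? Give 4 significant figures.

Q₀ = 34.8 vs Keq = 2.5310e+04 ⇒ Q<K, forward
Step 1:
                  M         A         L         G
  init      0.05536    0.8283     0.289    0.1717
  Δ         -0.0504   -0.0756   -0.0504    0.0756
  eq       0.004961    0.7527    0.2386    0.2473
  solve Keq expr → x = 0.0252; check Q = 2.5310e+04
Then change container volume by factor 1.5 (V_new/V_old).
Step 2:
                  M         A         L         G
  init     0.003307    0.5018    0.1591    0.1649
  Δ        0.003518  0.005278  0.003518 -0.005278
  eq       0.006826    0.5071    0.1626    0.1596
  solve Keq expr → x = -0.001759; check Q = 2.5310e+04

x = -0.001759 M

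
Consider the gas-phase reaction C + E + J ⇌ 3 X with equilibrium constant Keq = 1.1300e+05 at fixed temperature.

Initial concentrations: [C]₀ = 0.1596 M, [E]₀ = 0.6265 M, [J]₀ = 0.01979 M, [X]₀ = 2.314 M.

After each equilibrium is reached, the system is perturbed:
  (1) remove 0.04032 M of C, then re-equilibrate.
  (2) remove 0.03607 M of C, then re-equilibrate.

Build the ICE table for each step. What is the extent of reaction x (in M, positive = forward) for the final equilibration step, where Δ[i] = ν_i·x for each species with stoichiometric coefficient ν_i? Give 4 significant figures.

Q₀ = 6262 vs Keq = 1.1300e+05 ⇒ Q<K, forward
Step 1:
                    C           E           J           X
  I            0.1596      0.6265     0.01979       2.314
  C          -0.01842    -0.01842    -0.01842     0.05526
  E            0.1412      0.6081    0.001371       2.369
  solve Keq expr → x = 0.01842; check Q = 1.1300e+05
Then remove 0.04032 M of C.
Step 2:
                    C           E           J           X
  I            0.1009      0.6081    0.001371       2.369
  C        5.3245e-04  5.3245e-04  5.3245e-04   -0.001597
  E            0.1014      0.6086    0.001903       2.368
  solve Keq expr → x = -5.3245e-04; check Q = 1.1300e+05
Then remove 0.03607 M of C.
Step 3:
                    C           E           J           X
  I           0.06532      0.6086    0.001903       2.368
  C        9.9118e-04  9.9118e-04  9.9118e-04   -0.002974
  E           0.06631      0.6096    0.002895       2.365
  solve Keq expr → x = -9.9118e-04; check Q = 1.1300e+05

x = -9.9118e-04 M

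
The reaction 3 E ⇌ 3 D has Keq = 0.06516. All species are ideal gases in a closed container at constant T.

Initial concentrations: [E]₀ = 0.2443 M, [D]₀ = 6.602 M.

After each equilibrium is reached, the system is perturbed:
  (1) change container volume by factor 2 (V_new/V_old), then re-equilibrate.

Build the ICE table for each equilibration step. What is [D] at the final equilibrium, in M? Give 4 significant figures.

Q₀ = 1.9736e+04 vs Keq = 0.06516 ⇒ Q>K, reverse
Step 1:
                  E         D
  I          0.2443     6.602
  C           4.638    -4.638
  E           4.882     1.964
  solve Keq expr → x = -1.546; check Q = 0.06516
Then change container volume by factor 2 (V_new/V_old).
Step 2:
                  E         D
  I           2.441    0.9822
  C               0         0
  E           2.441    0.9822
  solve Keq expr → x = 0; check Q = 0.06516

[D]_eq = 0.9822 M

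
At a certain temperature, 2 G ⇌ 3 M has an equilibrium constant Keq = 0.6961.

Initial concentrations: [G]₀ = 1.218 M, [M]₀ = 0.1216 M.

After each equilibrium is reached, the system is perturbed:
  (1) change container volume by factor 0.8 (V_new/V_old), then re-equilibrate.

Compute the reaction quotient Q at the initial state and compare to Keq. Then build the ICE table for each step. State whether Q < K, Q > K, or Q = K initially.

Q₀ = 0.001212; Q < K (proceeds forward)

Q₀ = 0.001212 vs Keq = 0.6961 ⇒ Q<K, forward
Step 1:
                  G         M
  init        1.218    0.1216
  Δ         -0.4251    0.6376
  eq         0.7929    0.7592
  solve Keq expr → x = 0.2125; check Q = 0.6961
Then change container volume by factor 0.8 (V_new/V_old).
Step 2:
                  G         M
  init       0.9911     0.949
  Δ         0.03256  -0.04884
  eq          1.024    0.9002
  solve Keq expr → x = -0.01628; check Q = 0.6961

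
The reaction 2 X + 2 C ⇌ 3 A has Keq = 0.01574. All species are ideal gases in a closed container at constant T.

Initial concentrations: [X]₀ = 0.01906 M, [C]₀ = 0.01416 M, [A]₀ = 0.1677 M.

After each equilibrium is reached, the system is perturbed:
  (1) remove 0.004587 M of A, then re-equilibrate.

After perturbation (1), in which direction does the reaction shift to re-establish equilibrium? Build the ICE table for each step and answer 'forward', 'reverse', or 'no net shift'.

Q₀ = 6.4748e+04 vs Keq = 0.01574 ⇒ Q>K, reverse
Step 1:
                    X           C           A
  I           0.01906     0.01416      0.1677
  C            0.1021      0.1021     -0.1531
  E            0.1211      0.1162     0.01461
  solve Keq expr → x = -0.05103; check Q = 0.01574
Then remove 0.004587 M of A.
Step 2:
                    X           C           A
  I            0.1211      0.1162     0.01002
  C         -0.002757   -0.002757    0.004136
  E            0.1184      0.1135     0.01416
  solve Keq expr → x = 0.001379; check Q = 0.01574

Direction: forward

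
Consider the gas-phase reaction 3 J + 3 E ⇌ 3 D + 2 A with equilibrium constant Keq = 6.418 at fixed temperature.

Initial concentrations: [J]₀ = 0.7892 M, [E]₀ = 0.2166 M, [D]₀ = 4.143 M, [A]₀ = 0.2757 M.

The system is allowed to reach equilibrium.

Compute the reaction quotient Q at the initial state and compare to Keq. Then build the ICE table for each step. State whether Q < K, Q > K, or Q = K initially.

Q₀ = 1082 vs Keq = 6.418 ⇒ Q>K, reverse
Step 1:
                    J           E           D           A
  I            0.7892      0.2166       4.143      0.2757
  C            0.2481      0.2481     -0.2481     -0.1654
  E             1.037      0.4647       3.895      0.1103
  solve Keq expr → x = -0.0827; check Q = 6.418

Q₀ = 1082; Q > K (proceeds reverse)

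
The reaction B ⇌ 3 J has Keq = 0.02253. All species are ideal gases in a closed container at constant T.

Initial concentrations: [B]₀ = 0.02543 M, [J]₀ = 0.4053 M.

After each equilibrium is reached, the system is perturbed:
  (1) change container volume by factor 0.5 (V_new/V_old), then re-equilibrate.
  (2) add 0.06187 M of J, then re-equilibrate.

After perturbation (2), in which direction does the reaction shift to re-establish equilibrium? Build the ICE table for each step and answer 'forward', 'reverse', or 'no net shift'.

Direction: reverse

Q₀ = 2.618 vs Keq = 0.02253 ⇒ Q>K, reverse
Step 1:
                   B          J
  Initial    0.02543     0.4053
  Change     0.08935     -0.268
  Equil       0.1148     0.1373
  solve Keq expr → x = -0.08935; check Q = 0.02253
Then change container volume by factor 0.5 (V_new/V_old).
Step 2:
                   B          J
  Initial     0.2296     0.2745
  Change     0.03135   -0.09404
  Equil       0.2609     0.1805
  solve Keq expr → x = -0.03135; check Q = 0.02253
Then add 0.06187 M of J.
Step 3:
                   B          J
  Initial     0.2609     0.2423
  Change     0.01918   -0.05755
  Equil       0.2801     0.1848
  solve Keq expr → x = -0.01918; check Q = 0.02253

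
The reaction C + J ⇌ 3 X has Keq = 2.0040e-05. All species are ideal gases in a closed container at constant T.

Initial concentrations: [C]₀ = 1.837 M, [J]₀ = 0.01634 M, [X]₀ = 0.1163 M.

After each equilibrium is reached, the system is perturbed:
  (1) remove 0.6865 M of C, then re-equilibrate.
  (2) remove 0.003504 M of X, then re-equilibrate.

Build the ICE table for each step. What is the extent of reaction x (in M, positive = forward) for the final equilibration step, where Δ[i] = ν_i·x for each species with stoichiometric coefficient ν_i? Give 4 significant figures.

Q₀ = 0.05241 vs Keq = 2.0040e-05 ⇒ Q>K, reverse
Step 1:
                  C         J         X
  init        1.837   0.01634    0.1163
  Δ         0.03463   0.03463   -0.1039
  eq          1.872   0.05097   0.01241
  solve Keq expr → x = -0.03463; check Q = 2.0040e-05
Then remove 0.6865 M of C.
Step 2:
                  C         J         X
  init        1.185   0.05097   0.01241
  Δ       5.7072e-04 5.7072e-04 -0.001712
  eq          1.186   0.05154    0.0107
  solve Keq expr → x = -5.7072e-04; check Q = 2.0040e-05
Then remove 0.003504 M of X.
Step 3:
                  C         J         X
  init        1.186   0.05154  0.007195
  Δ        -0.00114  -0.00114  0.003421
  eq          1.185    0.0504   0.01062
  solve Keq expr → x = 0.00114; check Q = 2.0040e-05

x = 0.00114 M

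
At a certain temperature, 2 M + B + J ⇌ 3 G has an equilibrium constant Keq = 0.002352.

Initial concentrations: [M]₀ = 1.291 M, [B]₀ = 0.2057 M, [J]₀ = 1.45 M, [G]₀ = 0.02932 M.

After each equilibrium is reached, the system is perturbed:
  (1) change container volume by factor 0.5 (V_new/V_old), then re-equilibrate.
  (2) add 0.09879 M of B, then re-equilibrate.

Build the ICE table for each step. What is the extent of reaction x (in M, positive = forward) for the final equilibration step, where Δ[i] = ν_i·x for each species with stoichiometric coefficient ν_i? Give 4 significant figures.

Q₀ = 5.0703e-05 vs Keq = 0.002352 ⇒ Q<K, forward
Step 1:
                    M           B           J           G
  Initial       1.291      0.2057        1.45     0.02932
  Change       -0.046      -0.023      -0.023       0.069
  Equil         1.245      0.1827       1.427     0.09832
  solve Keq expr → x = 0.023; check Q = 0.002352
Then change container volume by factor 0.5 (V_new/V_old).
Step 2:
                    M           B           J           G
  Initial        2.49      0.3654       2.854      0.1966
  Change     -0.03017    -0.01508    -0.01508     0.04525
  Equil          2.46      0.3503       2.839      0.2419
  solve Keq expr → x = 0.01508; check Q = 0.002352
Then add 0.09879 M of B.
Step 3:
                    M           B           J           G
  Initial        2.46      0.4491       2.839      0.2419
  Change      -0.0124     -0.0062     -0.0062      0.0186
  Equil         2.447      0.4429       2.833      0.2605
  solve Keq expr → x = 0.0062; check Q = 0.002352

x = 0.0062 M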